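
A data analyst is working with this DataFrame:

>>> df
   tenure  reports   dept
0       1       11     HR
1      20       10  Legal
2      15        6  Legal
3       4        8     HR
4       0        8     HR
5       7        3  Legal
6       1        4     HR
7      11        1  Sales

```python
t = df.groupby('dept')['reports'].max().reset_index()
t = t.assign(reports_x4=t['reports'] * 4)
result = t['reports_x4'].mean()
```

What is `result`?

29.3333333333

group by dept, max of reports:
dept
HR       11
Legal    10
Sales     1
Name: reports, dtype: int64
reset_index():
    dept  reports
0     HR       11
1  Legal       10
2  Sales        1
add column reports_x4 = t['reports'] * 4:
    dept  reports  reports_x4
0     HR       11          44
1  Legal       10          40
2  Sales        1           4
So mean() = 29.3333333333.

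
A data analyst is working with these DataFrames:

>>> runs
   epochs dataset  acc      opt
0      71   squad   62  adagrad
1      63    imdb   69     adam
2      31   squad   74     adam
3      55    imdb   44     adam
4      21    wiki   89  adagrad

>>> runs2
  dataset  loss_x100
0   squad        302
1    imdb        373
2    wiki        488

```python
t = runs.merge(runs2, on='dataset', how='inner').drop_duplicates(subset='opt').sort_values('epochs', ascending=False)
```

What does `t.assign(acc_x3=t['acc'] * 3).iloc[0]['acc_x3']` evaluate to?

merge on 'dataset' (how='inner') → 5 rows:
   epochs dataset  acc      opt  loss_x100
0      71   squad   62  adagrad        302
1      63    imdb   69     adam        373
2      31   squad   74     adam        302
3      55    imdb   44     adam        373
4      21    wiki   89  adagrad        488
drop duplicate opt (keep=first):
   epochs dataset  acc      opt  loss_x100
0      71   squad   62  adagrad        302
1      63    imdb   69     adam        373
sort by epochs descending:
   epochs dataset  acc      opt  loss_x100
0      71   squad   62  adagrad        302
1      63    imdb   69     adam        373
add column acc_x3 = t['acc'] * 3:
   epochs dataset  acc      opt  loss_x100  acc_x3
0      71   squad   62  adagrad        302     186
1      63    imdb   69     adam        373     207

186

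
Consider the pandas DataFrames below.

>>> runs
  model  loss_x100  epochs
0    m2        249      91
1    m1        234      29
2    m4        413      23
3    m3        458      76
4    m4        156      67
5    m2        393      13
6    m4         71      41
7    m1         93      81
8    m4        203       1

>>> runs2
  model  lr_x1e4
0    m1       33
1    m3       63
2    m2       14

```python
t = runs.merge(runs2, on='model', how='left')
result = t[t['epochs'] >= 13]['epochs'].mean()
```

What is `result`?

52.625

merge on 'model' (how='left') → 9 rows:
  model  loss_x100  epochs  lr_x1e4
0    m2        249      91     14.0
1    m1        234      29     33.0
2    m4        413      23      NaN
3    m3        458      76     63.0
4    m4        156      67      NaN
5    m2        393      13     14.0
6    m4         71      41      NaN
7    m1         93      81     33.0
8    m4        203       1      NaN
filter rows where epochs >= 13:
  model  loss_x100  epochs  lr_x1e4
0    m2        249      91     14.0
1    m1        234      29     33.0
2    m4        413      23      NaN
3    m3        458      76     63.0
4    m4        156      67      NaN
5    m2        393      13     14.0
6    m4         71      41      NaN
7    m1         93      81     33.0
Finally, mean of column 'epochs' = 52.625.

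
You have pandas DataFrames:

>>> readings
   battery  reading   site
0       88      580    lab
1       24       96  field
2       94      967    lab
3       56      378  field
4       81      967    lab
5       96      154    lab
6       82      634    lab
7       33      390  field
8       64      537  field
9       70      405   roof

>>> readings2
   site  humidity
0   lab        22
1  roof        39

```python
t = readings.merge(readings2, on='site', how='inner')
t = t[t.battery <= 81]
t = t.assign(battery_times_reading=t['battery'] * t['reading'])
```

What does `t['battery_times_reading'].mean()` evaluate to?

53338.5

merge on 'site' (how='inner') → 6 rows:
   battery  reading  site  humidity
0       88      580   lab        22
1       94      967   lab        22
2       81      967   lab        22
3       96      154   lab        22
4       82      634   lab        22
5       70      405  roof        39
filter rows where battery <= 81:
   battery  reading  site  humidity
2       81      967   lab        22
5       70      405  roof        39
add column battery_times_reading = t['battery'] * t['reading']:
   battery  reading  site  humidity  battery_times_reading
2       81      967   lab        22                  78327
5       70      405  roof        39                  28350
So mean() = 53338.5.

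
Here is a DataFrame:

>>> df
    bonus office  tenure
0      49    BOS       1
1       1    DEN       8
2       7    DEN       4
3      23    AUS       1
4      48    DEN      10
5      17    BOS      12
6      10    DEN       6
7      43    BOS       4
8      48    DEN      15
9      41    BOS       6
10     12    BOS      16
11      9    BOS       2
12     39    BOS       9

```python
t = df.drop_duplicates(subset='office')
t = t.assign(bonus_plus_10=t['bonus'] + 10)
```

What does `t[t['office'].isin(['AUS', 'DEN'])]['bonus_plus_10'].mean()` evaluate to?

drop duplicate office (keep=first):
   bonus office  tenure
0     49    BOS       1
1      1    DEN       8
3     23    AUS       1
add column bonus_plus_10 = t['bonus'] + 10:
   bonus office  tenure  bonus_plus_10
0     49    BOS       1             59
1      1    DEN       8             11
3     23    AUS       1             33
filter rows where office in ['AUS', 'DEN']:
   bonus office  tenure  bonus_plus_10
1      1    DEN       8             11
3     23    AUS       1             33
Finally, mean of column 'bonus_plus_10' = 22.0.

22.0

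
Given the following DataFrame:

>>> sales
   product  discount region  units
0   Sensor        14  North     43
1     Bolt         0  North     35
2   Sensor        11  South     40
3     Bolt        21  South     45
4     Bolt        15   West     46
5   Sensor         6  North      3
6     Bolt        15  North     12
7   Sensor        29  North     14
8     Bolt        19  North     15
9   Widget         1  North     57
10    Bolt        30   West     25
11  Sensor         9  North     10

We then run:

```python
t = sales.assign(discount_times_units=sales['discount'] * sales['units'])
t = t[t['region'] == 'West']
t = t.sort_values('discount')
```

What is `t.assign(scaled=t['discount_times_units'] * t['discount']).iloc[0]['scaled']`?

10350

add column discount_times_units = sales['discount'] * sales['units']:
   product  discount region  units  discount_times_units
0   Sensor        14  North     43                   602
1     Bolt         0  North     35                     0
2   Sensor        11  South     40                   440
3     Bolt        21  South     45                   945
4     Bolt        15   West     46                   690
5   Sensor         6  North      3                    18
6     Bolt        15  North     12                   180
7   Sensor        29  North     14                   406
8     Bolt        19  North     15                   285
9   Widget         1  North     57                    57
10    Bolt        30   West     25                   750
11  Sensor         9  North     10                    90
filter rows where region == 'West':
   product  discount region  units  discount_times_units
4     Bolt        15   West     46                   690
10    Bolt        30   West     25                   750
sort by discount:
   product  discount region  units  discount_times_units
4     Bolt        15   West     46                   690
10    Bolt        30   West     25                   750
add column scaled = t['discount_times_units'] * t['discount']:
   product  discount region  units  discount_times_units  scaled
4     Bolt        15   West     46                   690   10350
10    Bolt        30   West     25                   750   22500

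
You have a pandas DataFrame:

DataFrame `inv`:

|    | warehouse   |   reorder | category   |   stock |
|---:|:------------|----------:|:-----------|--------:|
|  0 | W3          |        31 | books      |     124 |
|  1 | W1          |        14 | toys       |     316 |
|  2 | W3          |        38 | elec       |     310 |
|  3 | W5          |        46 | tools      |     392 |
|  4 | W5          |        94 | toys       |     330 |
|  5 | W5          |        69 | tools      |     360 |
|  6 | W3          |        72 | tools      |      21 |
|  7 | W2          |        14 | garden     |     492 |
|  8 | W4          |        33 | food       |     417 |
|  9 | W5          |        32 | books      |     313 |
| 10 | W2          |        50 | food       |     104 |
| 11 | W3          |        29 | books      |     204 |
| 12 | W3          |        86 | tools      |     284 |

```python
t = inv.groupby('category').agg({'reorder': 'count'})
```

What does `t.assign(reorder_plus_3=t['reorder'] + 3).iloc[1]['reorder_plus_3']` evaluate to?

4

group by category, count of reorder:
          reorder
category         
books           3
elec            1
food            2
garden          1
tools           4
toys            2
add column reorder_plus_3 = t['reorder'] + 3:
          reorder  reorder_plus_3
category                         
books           3               6
elec            1               4
food            2               5
garden          1               4
tools           4               7
toys            2               5
value at position 1, column 'reorder_plus_3' → 4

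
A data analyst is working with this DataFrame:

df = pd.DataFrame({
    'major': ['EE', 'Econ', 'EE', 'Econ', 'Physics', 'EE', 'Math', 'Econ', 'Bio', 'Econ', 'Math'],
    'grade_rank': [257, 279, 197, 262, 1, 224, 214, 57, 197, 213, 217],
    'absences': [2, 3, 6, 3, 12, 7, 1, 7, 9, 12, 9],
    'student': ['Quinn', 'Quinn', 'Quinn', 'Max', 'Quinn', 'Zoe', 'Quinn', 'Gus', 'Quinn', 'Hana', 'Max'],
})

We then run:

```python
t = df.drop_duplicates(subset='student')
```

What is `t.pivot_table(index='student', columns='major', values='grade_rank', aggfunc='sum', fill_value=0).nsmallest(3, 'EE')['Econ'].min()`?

57

drop duplicate student (keep=first):
  major  grade_rank  absences student
0    EE         257         2   Quinn
3  Econ         262         3     Max
5    EE         224         7     Zoe
7  Econ          57         7     Gus
9  Econ         213        12    Hana
pivot: rows=student, cols=major, sum(grade_rank):
major     EE  Econ
student           
Gus        0    57
Hana       0   213
Max        0   262
Quinn    257     0
Zoe      224     0
take 3 rows with smallest EE:
major    EE  Econ
student          
Gus       0    57
Hana      0   213
Max       0   262
min of column 'Econ' → 57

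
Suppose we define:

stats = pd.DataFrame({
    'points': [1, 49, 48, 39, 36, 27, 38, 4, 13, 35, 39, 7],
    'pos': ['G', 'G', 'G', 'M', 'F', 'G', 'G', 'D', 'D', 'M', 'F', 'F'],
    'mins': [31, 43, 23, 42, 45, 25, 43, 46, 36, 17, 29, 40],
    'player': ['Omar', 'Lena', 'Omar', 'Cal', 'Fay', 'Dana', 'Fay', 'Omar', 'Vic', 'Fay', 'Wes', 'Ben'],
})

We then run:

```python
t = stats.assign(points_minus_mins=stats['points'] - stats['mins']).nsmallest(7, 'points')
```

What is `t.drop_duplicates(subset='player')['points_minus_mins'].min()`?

-33

add column points_minus_mins = stats['points'] - stats['mins']:
    points pos  mins player  points_minus_mins
0        1   G    31   Omar                -30
1       49   G    43   Lena                  6
2       48   G    23   Omar                 25
3       39   M    42    Cal                 -3
4       36   F    45    Fay                 -9
5       27   G    25   Dana                  2
6       38   G    43    Fay                 -5
7        4   D    46   Omar                -42
8       13   D    36    Vic                -23
9       35   M    17    Fay                 18
10      39   F    29    Wes                 10
11       7   F    40    Ben                -33
take 7 rows with smallest points:
    points pos  mins player  points_minus_mins
0        1   G    31   Omar                -30
7        4   D    46   Omar                -42
11       7   F    40    Ben                -33
8       13   D    36    Vic                -23
5       27   G    25   Dana                  2
9       35   M    17    Fay                 18
4       36   F    45    Fay                 -9
drop duplicate player (keep=first):
    points pos  mins player  points_minus_mins
0        1   G    31   Omar                -30
11       7   F    40    Ben                -33
8       13   D    36    Vic                -23
5       27   G    25   Dana                  2
9       35   M    17    Fay                 18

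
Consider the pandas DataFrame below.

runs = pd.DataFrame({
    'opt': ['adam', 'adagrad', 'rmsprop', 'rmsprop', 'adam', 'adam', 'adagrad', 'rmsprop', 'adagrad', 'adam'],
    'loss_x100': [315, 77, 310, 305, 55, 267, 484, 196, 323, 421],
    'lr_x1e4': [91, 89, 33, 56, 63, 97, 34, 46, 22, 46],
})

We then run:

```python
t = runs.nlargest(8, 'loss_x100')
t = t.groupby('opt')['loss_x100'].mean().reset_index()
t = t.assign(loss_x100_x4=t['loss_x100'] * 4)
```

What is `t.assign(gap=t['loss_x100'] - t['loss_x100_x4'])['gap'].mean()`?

take 8 rows with largest loss_x100:
       opt  loss_x100  lr_x1e4
6  adagrad        484       34
9     adam        421       46
8  adagrad        323       22
0     adam        315       91
2  rmsprop        310       33
3  rmsprop        305       56
5     adam        267       97
7  rmsprop        196       46
group by opt, mean of loss_x100:
opt
adagrad    403.500000
adam       334.333333
rmsprop    270.333333
Name: loss_x100, dtype: float64
reset_index():
       opt   loss_x100
0  adagrad  403.500000
1     adam  334.333333
2  rmsprop  270.333333
add column loss_x100_x4 = t['loss_x100'] * 4:
       opt   loss_x100  loss_x100_x4
0  adagrad  403.500000   1614.000000
1     adam  334.333333   1337.333333
2  rmsprop  270.333333   1081.333333
add column gap = t['loss_x100'] - t['loss_x100_x4']:
       opt   loss_x100  loss_x100_x4     gap
0  adagrad  403.500000   1614.000000 -1210.5
1     adam  334.333333   1337.333333 -1003.0
2  rmsprop  270.333333   1081.333333  -811.0

-1008.16666667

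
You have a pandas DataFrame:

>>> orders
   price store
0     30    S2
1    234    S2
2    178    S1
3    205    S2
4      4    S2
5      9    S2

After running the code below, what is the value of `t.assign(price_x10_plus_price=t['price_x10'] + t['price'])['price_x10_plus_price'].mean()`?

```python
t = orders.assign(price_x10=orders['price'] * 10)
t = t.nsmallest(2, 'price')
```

add column price_x10 = orders['price'] * 10:
   price store  price_x10
0     30    S2        300
1    234    S2       2340
2    178    S1       1780
3    205    S2       2050
4      4    S2         40
5      9    S2         90
take 2 rows with smallest price:
   price store  price_x10
4      4    S2         40
5      9    S2         90
add column price_x10_plus_price = t['price_x10'] + t['price']:
   price store  price_x10  price_x10_plus_price
4      4    S2         40                    44
5      9    S2         90                    99
So mean() = 71.5.

71.5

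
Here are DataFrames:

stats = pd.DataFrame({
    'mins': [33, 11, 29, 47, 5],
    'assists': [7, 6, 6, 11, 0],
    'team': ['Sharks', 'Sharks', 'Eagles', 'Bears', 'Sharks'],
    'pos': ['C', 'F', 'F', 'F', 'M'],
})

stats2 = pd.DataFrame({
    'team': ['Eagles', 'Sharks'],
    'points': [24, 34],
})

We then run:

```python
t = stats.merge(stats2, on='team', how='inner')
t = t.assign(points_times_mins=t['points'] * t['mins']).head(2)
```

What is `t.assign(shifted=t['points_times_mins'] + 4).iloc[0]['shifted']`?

merge on 'team' (how='inner') → 4 rows:
   mins  assists    team pos  points
0    33        7  Sharks   C      34
1    11        6  Sharks   F      34
2    29        6  Eagles   F      24
3     5        0  Sharks   M      34
add column points_times_mins = t['points'] * t['mins']:
   mins  assists    team pos  points  points_times_mins
0    33        7  Sharks   C      34               1122
1    11        6  Sharks   F      34                374
2    29        6  Eagles   F      24                696
3     5        0  Sharks   M      34                170
take first 2 rows:
   mins  assists    team pos  points  points_times_mins
0    33        7  Sharks   C      34               1122
1    11        6  Sharks   F      34                374
add column shifted = t['points_times_mins'] + 4:
   mins  assists    team pos  points  points_times_mins  shifted
0    33        7  Sharks   C      34               1122     1126
1    11        6  Sharks   F      34                374      378
Finally, value at position 0, column 'shifted' = 1126.

1126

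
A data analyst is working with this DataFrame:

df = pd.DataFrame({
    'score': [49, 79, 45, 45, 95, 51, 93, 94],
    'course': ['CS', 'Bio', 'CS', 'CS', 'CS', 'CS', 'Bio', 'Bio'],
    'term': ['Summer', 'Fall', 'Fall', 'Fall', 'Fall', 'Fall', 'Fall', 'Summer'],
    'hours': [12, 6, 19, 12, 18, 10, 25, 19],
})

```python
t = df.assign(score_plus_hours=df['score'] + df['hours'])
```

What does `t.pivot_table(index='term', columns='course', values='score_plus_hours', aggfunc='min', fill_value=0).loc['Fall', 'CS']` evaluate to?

add column score_plus_hours = df['score'] + df['hours']:
   score course    term  hours  score_plus_hours
0     49     CS  Summer     12                61
1     79    Bio    Fall      6                85
2     45     CS    Fall     19                64
3     45     CS    Fall     12                57
4     95     CS    Fall     18               113
5     51     CS    Fall     10                61
6     93    Bio    Fall     25               118
7     94    Bio  Summer     19               113
pivot: rows=term, cols=course, min(score_plus_hours):
course  Bio  CS
term           
Fall     85  57
Summer  113  61

57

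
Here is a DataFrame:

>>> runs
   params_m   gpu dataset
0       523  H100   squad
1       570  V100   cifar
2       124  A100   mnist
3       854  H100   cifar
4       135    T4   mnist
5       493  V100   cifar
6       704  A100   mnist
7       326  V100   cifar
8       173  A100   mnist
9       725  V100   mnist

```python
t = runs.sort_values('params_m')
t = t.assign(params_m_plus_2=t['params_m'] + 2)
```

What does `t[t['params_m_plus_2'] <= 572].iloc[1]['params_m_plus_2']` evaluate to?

sort by params_m:
   params_m   gpu dataset
2       124  A100   mnist
4       135    T4   mnist
8       173  A100   mnist
7       326  V100   cifar
5       493  V100   cifar
0       523  H100   squad
1       570  V100   cifar
6       704  A100   mnist
9       725  V100   mnist
3       854  H100   cifar
add column params_m_plus_2 = t['params_m'] + 2:
   params_m   gpu dataset  params_m_plus_2
2       124  A100   mnist              126
4       135    T4   mnist              137
8       173  A100   mnist              175
7       326  V100   cifar              328
5       493  V100   cifar              495
0       523  H100   squad              525
1       570  V100   cifar              572
6       704  A100   mnist              706
9       725  V100   mnist              727
3       854  H100   cifar              856
filter rows where params_m_plus_2 <= 572:
   params_m   gpu dataset  params_m_plus_2
2       124  A100   mnist              126
4       135    T4   mnist              137
8       173  A100   mnist              175
7       326  V100   cifar              328
5       493  V100   cifar              495
0       523  H100   squad              525
1       570  V100   cifar              572
So iloc[1]['params_m_plus_2'] = 137.

137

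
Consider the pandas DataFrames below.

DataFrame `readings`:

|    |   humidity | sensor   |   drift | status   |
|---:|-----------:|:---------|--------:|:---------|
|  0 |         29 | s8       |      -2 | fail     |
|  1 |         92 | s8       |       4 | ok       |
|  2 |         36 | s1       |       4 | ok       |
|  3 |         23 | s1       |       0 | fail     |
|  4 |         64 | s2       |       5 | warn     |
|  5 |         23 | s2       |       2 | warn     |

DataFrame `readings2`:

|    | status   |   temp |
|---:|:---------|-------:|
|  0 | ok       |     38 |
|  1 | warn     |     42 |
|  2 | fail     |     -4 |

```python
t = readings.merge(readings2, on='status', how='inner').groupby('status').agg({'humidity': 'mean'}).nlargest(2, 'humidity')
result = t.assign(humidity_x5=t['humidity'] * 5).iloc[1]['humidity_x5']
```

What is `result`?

217.5

merge on 'status' (how='inner') → 6 rows:
   humidity sensor  drift status  temp
0        29     s8     -2   fail    -4
1        92     s8      4     ok    38
2        36     s1      4     ok    38
3        23     s1      0   fail    -4
4        64     s2      5   warn    42
5        23     s2      2   warn    42
group by status, mean of humidity:
        humidity
status          
fail        26.0
ok          64.0
warn        43.5
take 2 rows with largest humidity:
        humidity
status          
ok          64.0
warn        43.5
add column humidity_x5 = t['humidity'] * 5:
        humidity  humidity_x5
status                       
ok          64.0        320.0
warn        43.5        217.5
Finally, value at position 1, column 'humidity_x5' = 217.5.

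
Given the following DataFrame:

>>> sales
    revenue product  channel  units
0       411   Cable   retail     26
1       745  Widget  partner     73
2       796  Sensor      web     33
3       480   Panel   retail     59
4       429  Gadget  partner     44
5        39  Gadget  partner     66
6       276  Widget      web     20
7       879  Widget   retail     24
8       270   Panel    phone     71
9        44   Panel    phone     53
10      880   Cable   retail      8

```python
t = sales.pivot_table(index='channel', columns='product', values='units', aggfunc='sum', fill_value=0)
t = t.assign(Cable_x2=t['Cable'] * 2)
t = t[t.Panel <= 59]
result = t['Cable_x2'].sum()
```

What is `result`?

68

pivot: rows=channel, cols=product, sum(units):
product  Cable  Gadget  Panel  Sensor  Widget
channel                                      
partner      0     110      0       0      73
phone        0       0    124       0       0
retail      34       0     59       0      24
web          0       0      0      33      20
add column Cable_x2 = t['Cable'] * 2:
product  Cable  Gadget  Panel  Sensor  Widget  Cable_x2
channel                                                
partner      0     110      0       0      73         0
phone        0       0    124       0       0         0
retail      34       0     59       0      24        68
web          0       0      0      33      20         0
filter rows where Panel <= 59:
product  Cable  Gadget  Panel  Sensor  Widget  Cable_x2
channel                                                
partner      0     110      0       0      73         0
retail      34       0     59       0      24        68
web          0       0      0      33      20         0
Finally, sum of column 'Cable_x2' = 68.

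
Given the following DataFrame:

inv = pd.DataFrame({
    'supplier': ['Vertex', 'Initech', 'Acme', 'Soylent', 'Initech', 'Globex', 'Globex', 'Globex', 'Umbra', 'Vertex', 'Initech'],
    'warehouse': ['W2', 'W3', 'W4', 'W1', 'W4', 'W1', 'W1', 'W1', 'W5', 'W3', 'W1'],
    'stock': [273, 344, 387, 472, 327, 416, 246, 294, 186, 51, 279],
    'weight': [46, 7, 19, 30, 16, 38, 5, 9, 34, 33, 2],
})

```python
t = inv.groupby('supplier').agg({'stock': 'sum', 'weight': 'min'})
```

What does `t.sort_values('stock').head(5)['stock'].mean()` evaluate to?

group by supplier: sum(stock), min(weight):
          stock  weight
supplier               
Acme        387      19
Globex      956       5
Initech     950       2
Soylent     472      30
Umbra       186      34
Vertex      324      33
sort by stock:
          stock  weight
supplier               
Umbra       186      34
Vertex      324      33
Acme        387      19
Soylent     472      30
Initech     950       2
Globex      956       5
take first 5 rows:
          stock  weight
supplier               
Umbra       186      34
Vertex      324      33
Acme        387      19
Soylent     472      30
Initech     950       2

463.8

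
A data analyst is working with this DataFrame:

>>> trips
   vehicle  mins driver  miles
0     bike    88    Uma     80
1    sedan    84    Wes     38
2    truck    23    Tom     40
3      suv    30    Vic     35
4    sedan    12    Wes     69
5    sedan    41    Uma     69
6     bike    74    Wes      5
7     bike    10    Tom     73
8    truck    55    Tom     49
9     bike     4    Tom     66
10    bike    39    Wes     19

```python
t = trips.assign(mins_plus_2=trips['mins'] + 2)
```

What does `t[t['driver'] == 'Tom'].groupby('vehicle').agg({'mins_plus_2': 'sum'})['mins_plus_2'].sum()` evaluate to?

100

add column mins_plus_2 = trips['mins'] + 2:
   vehicle  mins driver  miles  mins_plus_2
0     bike    88    Uma     80           90
1    sedan    84    Wes     38           86
2    truck    23    Tom     40           25
3      suv    30    Vic     35           32
4    sedan    12    Wes     69           14
5    sedan    41    Uma     69           43
6     bike    74    Wes      5           76
7     bike    10    Tom     73           12
8    truck    55    Tom     49           57
9     bike     4    Tom     66            6
10    bike    39    Wes     19           41
filter rows where driver == 'Tom':
  vehicle  mins driver  miles  mins_plus_2
2   truck    23    Tom     40           25
7    bike    10    Tom     73           12
8   truck    55    Tom     49           57
9    bike     4    Tom     66            6
group by vehicle, sum of mins_plus_2:
         mins_plus_2
vehicle             
bike              18
truck             82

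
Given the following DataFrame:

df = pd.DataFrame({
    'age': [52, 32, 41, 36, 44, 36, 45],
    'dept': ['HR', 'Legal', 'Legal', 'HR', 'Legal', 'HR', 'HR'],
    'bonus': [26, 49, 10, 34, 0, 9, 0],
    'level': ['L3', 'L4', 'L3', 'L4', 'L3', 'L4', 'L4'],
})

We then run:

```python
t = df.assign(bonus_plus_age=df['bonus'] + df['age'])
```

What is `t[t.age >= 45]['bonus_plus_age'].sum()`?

add column bonus_plus_age = df['bonus'] + df['age']:
   age   dept  bonus level  bonus_plus_age
0   52     HR     26    L3              78
1   32  Legal     49    L4              81
2   41  Legal     10    L3              51
3   36     HR     34    L4              70
4   44  Legal      0    L3              44
5   36     HR      9    L4              45
6   45     HR      0    L4              45
filter rows where age >= 45:
   age dept  bonus level  bonus_plus_age
0   52   HR     26    L3              78
6   45   HR      0    L4              45

123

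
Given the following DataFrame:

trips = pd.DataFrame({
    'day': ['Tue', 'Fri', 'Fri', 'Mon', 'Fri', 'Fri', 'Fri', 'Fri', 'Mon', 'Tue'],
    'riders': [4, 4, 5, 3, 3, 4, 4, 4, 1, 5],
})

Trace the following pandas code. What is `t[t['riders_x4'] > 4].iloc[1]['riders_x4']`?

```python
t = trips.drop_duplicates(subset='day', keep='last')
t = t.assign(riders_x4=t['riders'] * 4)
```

drop duplicate day (keep=last):
   day  riders
7  Fri       4
8  Mon       1
9  Tue       5
add column riders_x4 = t['riders'] * 4:
   day  riders  riders_x4
7  Fri       4         16
8  Mon       1          4
9  Tue       5         20
filter rows where riders_x4 > 4:
   day  riders  riders_x4
7  Fri       4         16
9  Tue       5         20

20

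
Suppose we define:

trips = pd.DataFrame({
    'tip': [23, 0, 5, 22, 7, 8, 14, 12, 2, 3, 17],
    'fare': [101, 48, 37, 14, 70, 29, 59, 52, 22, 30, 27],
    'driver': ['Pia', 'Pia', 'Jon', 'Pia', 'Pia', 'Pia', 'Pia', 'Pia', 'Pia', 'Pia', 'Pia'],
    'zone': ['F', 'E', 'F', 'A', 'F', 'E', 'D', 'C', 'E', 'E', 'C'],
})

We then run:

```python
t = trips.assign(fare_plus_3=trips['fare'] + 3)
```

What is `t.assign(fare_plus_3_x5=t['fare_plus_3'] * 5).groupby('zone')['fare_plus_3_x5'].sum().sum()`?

2610

add column fare_plus_3 = trips['fare'] + 3:
    tip  fare driver zone  fare_plus_3
0    23   101    Pia    F          104
1     0    48    Pia    E           51
2     5    37    Jon    F           40
3    22    14    Pia    A           17
4     7    70    Pia    F           73
5     8    29    Pia    E           32
6    14    59    Pia    D           62
7    12    52    Pia    C           55
8     2    22    Pia    E           25
9     3    30    Pia    E           33
10   17    27    Pia    C           30
add column fare_plus_3_x5 = t['fare_plus_3'] * 5:
    tip  fare driver zone  fare_plus_3  fare_plus_3_x5
0    23   101    Pia    F          104             520
1     0    48    Pia    E           51             255
2     5    37    Jon    F           40             200
3    22    14    Pia    A           17              85
4     7    70    Pia    F           73             365
5     8    29    Pia    E           32             160
6    14    59    Pia    D           62             310
7    12    52    Pia    C           55             275
8     2    22    Pia    E           25             125
9     3    30    Pia    E           33             165
10   17    27    Pia    C           30             150
group by zone, sum of fare_plus_3_x5:
zone
A      85
C     425
D     310
E     705
F    1085
Name: fare_plus_3_x5, dtype: int64
sum of the resulting series → 2610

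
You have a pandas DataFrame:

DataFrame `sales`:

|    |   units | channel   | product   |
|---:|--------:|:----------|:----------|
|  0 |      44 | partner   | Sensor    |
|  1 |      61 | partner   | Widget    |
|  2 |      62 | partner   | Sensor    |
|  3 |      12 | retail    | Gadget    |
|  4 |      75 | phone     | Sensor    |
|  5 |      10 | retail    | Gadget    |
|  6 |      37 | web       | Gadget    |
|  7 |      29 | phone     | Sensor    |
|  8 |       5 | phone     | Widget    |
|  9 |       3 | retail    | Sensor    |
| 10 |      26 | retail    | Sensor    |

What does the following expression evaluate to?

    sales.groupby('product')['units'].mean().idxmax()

Sensor

group by product, mean of units:
product
Gadget    19.666667
Sensor    39.833333
Widget    33.000000
Name: units, dtype: float64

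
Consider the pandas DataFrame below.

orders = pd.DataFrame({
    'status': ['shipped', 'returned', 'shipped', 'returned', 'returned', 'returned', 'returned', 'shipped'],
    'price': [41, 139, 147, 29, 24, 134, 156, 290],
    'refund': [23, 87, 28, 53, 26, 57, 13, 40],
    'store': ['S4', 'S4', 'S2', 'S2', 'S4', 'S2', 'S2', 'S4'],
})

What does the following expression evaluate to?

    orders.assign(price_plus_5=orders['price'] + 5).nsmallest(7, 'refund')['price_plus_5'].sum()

add column price_plus_5 = orders['price'] + 5:
     status  price  refund store  price_plus_5
0   shipped     41      23    S4            46
1  returned    139      87    S4           144
2   shipped    147      28    S2           152
3  returned     29      53    S2            34
4  returned     24      26    S4            29
5  returned    134      57    S2           139
6  returned    156      13    S2           161
7   shipped    290      40    S4           295
take 7 rows with smallest refund:
     status  price  refund store  price_plus_5
6  returned    156      13    S2           161
0   shipped     41      23    S4            46
4  returned     24      26    S4            29
2   shipped    147      28    S2           152
7   shipped    290      40    S4           295
3  returned     29      53    S2            34
5  returned    134      57    S2           139

856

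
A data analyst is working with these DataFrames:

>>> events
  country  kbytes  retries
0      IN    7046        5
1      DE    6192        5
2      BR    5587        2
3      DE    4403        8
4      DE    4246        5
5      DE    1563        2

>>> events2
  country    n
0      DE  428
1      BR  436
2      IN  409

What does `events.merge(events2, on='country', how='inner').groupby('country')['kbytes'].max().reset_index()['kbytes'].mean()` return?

merge on 'country' (how='inner') → 6 rows:
  country  kbytes  retries    n
0      IN    7046        5  409
1      DE    6192        5  428
2      BR    5587        2  436
3      DE    4403        8  428
4      DE    4246        5  428
5      DE    1563        2  428
group by country, max of kbytes:
country
BR    5587
DE    6192
IN    7046
Name: kbytes, dtype: int64
reset_index():
  country  kbytes
0      BR    5587
1      DE    6192
2      IN    7046
mean of column 'kbytes' → 6275.0

6275.0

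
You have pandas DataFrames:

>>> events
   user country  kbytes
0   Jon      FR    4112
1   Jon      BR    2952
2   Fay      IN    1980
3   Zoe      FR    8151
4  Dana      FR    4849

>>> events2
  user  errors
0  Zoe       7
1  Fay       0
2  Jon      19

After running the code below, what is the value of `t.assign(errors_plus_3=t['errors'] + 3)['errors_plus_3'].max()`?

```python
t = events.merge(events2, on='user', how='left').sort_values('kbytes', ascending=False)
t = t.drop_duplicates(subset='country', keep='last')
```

merge on 'user' (how='left') → 5 rows:
   user country  kbytes  errors
0   Jon      FR    4112    19.0
1   Jon      BR    2952    19.0
2   Fay      IN    1980     0.0
3   Zoe      FR    8151     7.0
4  Dana      FR    4849     NaN
sort by kbytes descending:
   user country  kbytes  errors
3   Zoe      FR    8151     7.0
4  Dana      FR    4849     NaN
0   Jon      FR    4112    19.0
1   Jon      BR    2952    19.0
2   Fay      IN    1980     0.0
drop duplicate country (keep=last):
  user country  kbytes  errors
0  Jon      FR    4112    19.0
1  Jon      BR    2952    19.0
2  Fay      IN    1980     0.0
add column errors_plus_3 = t['errors'] + 3:
  user country  kbytes  errors  errors_plus_3
0  Jon      FR    4112    19.0           22.0
1  Jon      BR    2952    19.0           22.0
2  Fay      IN    1980     0.0            3.0

22.0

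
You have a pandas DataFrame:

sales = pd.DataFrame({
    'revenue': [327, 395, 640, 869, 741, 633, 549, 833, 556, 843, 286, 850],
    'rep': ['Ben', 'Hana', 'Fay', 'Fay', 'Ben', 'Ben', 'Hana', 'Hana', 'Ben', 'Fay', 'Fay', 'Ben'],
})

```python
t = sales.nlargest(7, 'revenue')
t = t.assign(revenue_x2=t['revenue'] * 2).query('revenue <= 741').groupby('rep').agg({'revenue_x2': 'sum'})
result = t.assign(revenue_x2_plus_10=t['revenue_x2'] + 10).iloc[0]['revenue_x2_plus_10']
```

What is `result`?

take 7 rows with largest revenue:
    revenue   rep
3       869   Fay
11      850   Ben
9       843   Fay
7       833  Hana
4       741   Ben
2       640   Fay
5       633   Ben
add column revenue_x2 = t['revenue'] * 2:
    revenue   rep  revenue_x2
3       869   Fay        1738
11      850   Ben        1700
9       843   Fay        1686
7       833  Hana        1666
4       741   Ben        1482
2       640   Fay        1280
5       633   Ben        1266
filter rows where revenue <= 741:
   revenue  rep  revenue_x2
4      741  Ben        1482
2      640  Fay        1280
5      633  Ben        1266
group by rep, sum of revenue_x2:
     revenue_x2
rep            
Ben        2748
Fay        1280
add column revenue_x2_plus_10 = t['revenue_x2'] + 10:
     revenue_x2  revenue_x2_plus_10
rep                                
Ben        2748                2758
Fay        1280                1290

2758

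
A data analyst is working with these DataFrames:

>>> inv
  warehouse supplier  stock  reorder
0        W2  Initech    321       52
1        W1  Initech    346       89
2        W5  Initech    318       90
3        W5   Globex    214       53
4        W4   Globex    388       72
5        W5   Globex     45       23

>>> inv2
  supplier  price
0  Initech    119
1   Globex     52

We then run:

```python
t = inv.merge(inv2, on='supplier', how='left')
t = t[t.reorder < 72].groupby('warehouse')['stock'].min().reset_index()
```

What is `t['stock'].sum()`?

366

merge on 'supplier' (how='left') → 6 rows:
  warehouse supplier  stock  reorder  price
0        W2  Initech    321       52    119
1        W1  Initech    346       89    119
2        W5  Initech    318       90    119
3        W5   Globex    214       53     52
4        W4   Globex    388       72     52
5        W5   Globex     45       23     52
filter rows where reorder < 72:
  warehouse supplier  stock  reorder  price
0        W2  Initech    321       52    119
3        W5   Globex    214       53     52
5        W5   Globex     45       23     52
group by warehouse, min of stock:
warehouse
W2    321
W5     45
Name: stock, dtype: int64
reset_index():
  warehouse  stock
0        W2    321
1        W5     45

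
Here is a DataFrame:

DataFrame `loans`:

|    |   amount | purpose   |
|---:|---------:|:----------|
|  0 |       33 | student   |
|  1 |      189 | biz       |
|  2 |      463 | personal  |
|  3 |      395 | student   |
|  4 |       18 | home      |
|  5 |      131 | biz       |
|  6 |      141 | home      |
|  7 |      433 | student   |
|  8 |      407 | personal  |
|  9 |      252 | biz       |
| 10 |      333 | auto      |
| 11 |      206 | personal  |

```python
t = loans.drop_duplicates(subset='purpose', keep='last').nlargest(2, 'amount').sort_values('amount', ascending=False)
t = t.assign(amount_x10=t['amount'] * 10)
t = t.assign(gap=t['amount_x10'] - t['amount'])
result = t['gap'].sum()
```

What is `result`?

6894

drop duplicate purpose (keep=last):
    amount   purpose
6      141      home
7      433   student
9      252       biz
10     333      auto
11     206  personal
take 2 rows with largest amount:
    amount  purpose
7      433  student
10     333     auto
sort by amount descending:
    amount  purpose
7      433  student
10     333     auto
add column amount_x10 = t['amount'] * 10:
    amount  purpose  amount_x10
7      433  student        4330
10     333     auto        3330
add column gap = t['amount_x10'] - t['amount']:
    amount  purpose  amount_x10   gap
7      433  student        4330  3897
10     333     auto        3330  2997
sum of column 'gap' → 6894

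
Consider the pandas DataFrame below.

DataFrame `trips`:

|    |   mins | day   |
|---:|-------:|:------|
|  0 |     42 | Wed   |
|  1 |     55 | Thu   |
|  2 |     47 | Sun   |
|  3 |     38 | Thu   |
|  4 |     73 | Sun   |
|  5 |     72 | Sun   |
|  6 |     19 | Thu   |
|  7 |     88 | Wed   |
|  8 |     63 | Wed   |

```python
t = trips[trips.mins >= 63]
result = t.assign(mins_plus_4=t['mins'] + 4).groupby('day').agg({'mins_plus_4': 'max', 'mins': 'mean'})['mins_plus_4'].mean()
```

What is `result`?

filter rows where mins >= 63:
   mins  day
4    73  Sun
5    72  Sun
7    88  Wed
8    63  Wed
add column mins_plus_4 = t['mins'] + 4:
   mins  day  mins_plus_4
4    73  Sun           77
5    72  Sun           76
7    88  Wed           92
8    63  Wed           67
group by day: max(mins_plus_4), mean(mins):
     mins_plus_4  mins
day                   
Sun           77  72.5
Wed           92  75.5

84.5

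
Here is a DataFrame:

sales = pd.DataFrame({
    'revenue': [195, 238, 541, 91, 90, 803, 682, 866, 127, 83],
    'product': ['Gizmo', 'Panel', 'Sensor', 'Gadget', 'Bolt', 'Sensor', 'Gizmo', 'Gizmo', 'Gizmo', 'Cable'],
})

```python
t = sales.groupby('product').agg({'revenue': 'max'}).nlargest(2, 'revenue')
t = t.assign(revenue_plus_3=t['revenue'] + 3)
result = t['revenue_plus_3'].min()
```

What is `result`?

806

group by product, max of revenue:
         revenue
product         
Bolt          90
Cable         83
Gadget        91
Gizmo        866
Panel        238
Sensor       803
take 2 rows with largest revenue:
         revenue
product         
Gizmo        866
Sensor       803
add column revenue_plus_3 = t['revenue'] + 3:
         revenue  revenue_plus_3
product                         
Gizmo        866             869
Sensor       803             806
Reading off the min of column 'revenue_plus_3', we get 806.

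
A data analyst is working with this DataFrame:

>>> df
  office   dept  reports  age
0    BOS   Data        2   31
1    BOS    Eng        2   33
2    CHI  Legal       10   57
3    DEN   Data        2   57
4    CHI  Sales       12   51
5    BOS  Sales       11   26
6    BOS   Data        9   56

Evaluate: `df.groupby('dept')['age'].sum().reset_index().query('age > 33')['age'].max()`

144

group by dept, sum of age:
dept
Data     144
Eng       33
Legal     57
Sales     77
Name: age, dtype: int64
reset_index():
    dept  age
0   Data  144
1    Eng   33
2  Legal   57
3  Sales   77
filter rows where age > 33:
    dept  age
0   Data  144
2  Legal   57
3  Sales   77
Finally, max of column 'age' = 144.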